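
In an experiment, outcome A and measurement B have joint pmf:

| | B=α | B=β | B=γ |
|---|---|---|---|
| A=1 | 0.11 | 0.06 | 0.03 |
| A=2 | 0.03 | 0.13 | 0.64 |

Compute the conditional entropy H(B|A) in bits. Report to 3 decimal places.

0.970 bits

Marginals: p(A) = (0.2000, 0.8000), p(B) = (0.1400, 0.1900, 0.6700).
H(B|A) = Σ p(A) · H(B|A=·).
  A=1: p=0.2000, H(B|A=1) = 1.4060
  A=2: p=0.8000, H(B|A=2) = 0.8612
Weighted sum = 0.970 bits.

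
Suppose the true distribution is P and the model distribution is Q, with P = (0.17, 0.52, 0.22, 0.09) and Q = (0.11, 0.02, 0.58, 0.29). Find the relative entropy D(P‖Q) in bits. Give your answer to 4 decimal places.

2.0914 bits

D(P‖Q) = Σ p·log₂(p/q).
  0.17·log₂(0.17/0.11) = 0.10677
  0.52·log₂(0.52/0.02) = 2.44423
  0.22·log₂(0.22/0.58) = -0.30768
  0.09·log₂(0.09/0.29) = -0.15193
D(P‖Q) = 2.0914 bits.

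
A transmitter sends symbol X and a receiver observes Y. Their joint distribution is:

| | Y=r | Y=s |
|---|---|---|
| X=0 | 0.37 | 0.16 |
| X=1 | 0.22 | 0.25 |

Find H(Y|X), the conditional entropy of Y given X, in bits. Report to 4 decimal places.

Marginals: p(X) = (0.5300, 0.4700), p(Y) = (0.5900, 0.4100).
H(Y|X) = Σ p(X) · H(Y|X=·).
  X=0: p=0.5300, H(Y|X=0) = 0.8836
  X=1: p=0.4700, H(Y|X=1) = 0.9971
Weighted sum = 0.9369 bits.

0.9369 bits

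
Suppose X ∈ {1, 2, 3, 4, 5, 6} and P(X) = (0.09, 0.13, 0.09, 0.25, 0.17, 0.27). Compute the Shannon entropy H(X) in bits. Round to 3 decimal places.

H(X) = −Σ p·log₂ p.
  −(0.09)·log₂(0.09) = 0.3127
  −(0.13)·log₂(0.13) = 0.3826
  −(0.09)·log₂(0.09) = 0.3127
  −(0.25)·log₂(0.25) = 0.5000
  −(0.17)·log₂(0.17) = 0.4346
  −(0.27)·log₂(0.27) = 0.5100
Sum: 0.3127 + 0.3826 + 0.3127 + 0.5000 + 0.4346 + 0.5100 = 2.453 bits.

2.453 bits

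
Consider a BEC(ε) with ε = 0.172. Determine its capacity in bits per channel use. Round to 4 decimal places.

Binary erasure channel: capacity C = 1 − ε.
C = 1 − 0.172 = 0.8280 bits per channel use.

0.8280 bits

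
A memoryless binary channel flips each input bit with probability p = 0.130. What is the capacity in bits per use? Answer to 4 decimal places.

Binary symmetric channel: C = 1 − h₂(ε) where h₂ is the binary entropy function.
h₂(0.130) = −0.130·log₂0.130 − 0.870·log₂0.870 = 0.5574.
C = 1 − 0.5574 = 0.4426 bits per channel use.

0.4426 bits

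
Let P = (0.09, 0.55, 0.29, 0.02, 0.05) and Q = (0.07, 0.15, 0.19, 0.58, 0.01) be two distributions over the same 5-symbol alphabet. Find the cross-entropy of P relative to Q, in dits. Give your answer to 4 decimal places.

H(P,Q) = −Σ p·log₁₀ q.
  −0.09·log₁₀(0.07) = 0.10394
  −0.55·log₁₀(0.15) = 0.45315
  −0.29·log₁₀(0.19) = 0.20916
  −0.02·log₁₀(0.58) = 0.00473
  −0.05·log₁₀(0.01) = 0.10000
H(P,Q) = 0.8710 dits.

0.8710 dits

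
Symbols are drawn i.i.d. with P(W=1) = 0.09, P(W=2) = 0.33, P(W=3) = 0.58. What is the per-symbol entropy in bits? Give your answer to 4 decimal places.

1.2963 bits

H(W) = −Σ p·log₂ p.
  −(0.09)·log₂(0.09) = 0.31265
  −(0.33)·log₂(0.33) = 0.52782
  −(0.58)·log₂(0.58) = 0.45581
Sum: 0.31265 + 0.52782 + 0.45581 = 1.2963 bits.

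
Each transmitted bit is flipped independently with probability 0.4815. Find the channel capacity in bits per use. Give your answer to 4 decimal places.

0.0010 bits

Binary symmetric channel: C = 1 − h₂(ε) where h₂ is the binary entropy function.
h₂(0.4815) = −0.4815·log₂0.4815 − 0.5185·log₂0.5185 = 0.9990.
C = 1 − 0.9990 = 0.0010 bits per channel use.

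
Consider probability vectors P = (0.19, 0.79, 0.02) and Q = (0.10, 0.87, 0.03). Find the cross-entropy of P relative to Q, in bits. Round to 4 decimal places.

H(P,Q) = −Σ p·log₂ q.
  −0.19·log₂(0.10) = 0.63117
  −0.79·log₂(0.87) = 0.15872
  −0.02·log₂(0.03) = 0.10118
H(P,Q) = 0.8911 bits.

0.8911 bits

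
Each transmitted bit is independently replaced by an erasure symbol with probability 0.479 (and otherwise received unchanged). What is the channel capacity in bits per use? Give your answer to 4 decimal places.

Binary erasure channel: capacity C = 1 − ε.
C = 1 − 0.479 = 0.5210 bits per channel use.

0.5210 bits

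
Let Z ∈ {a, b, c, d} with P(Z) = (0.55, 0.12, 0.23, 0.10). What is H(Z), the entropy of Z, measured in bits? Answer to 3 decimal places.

H(Z) = −Σ p·log₂ p.
  −(0.55)·log₂(0.55) = 0.4744
  −(0.12)·log₂(0.12) = 0.3671
  −(0.23)·log₂(0.23) = 0.4877
  −(0.10)·log₂(0.10) = 0.3322
Sum: 0.4744 + 0.3671 + 0.4877 + 0.3322 = 1.661 bits.

1.661 bits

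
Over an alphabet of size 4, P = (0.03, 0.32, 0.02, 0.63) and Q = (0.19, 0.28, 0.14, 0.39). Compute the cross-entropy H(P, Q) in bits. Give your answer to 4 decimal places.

1.5721 bits

H(P,Q) = −Σ p·log₂ q.
  −0.03·log₂(0.19) = 0.07188
  −0.32·log₂(0.28) = 0.58768
  −0.02·log₂(0.14) = 0.05673
  −0.63·log₂(0.39) = 0.85583
H(P,Q) = 1.5721 bits.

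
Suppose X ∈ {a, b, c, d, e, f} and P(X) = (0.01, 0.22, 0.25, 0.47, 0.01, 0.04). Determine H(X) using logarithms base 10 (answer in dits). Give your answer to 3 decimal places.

0.545 dits

H(X) = −Σ p·log₁₀ p.
  −(0.01)·log₁₀(0.01) = 0.0200
  −(0.22)·log₁₀(0.22) = 0.1447
  −(0.25)·log₁₀(0.25) = 0.1505
  −(0.47)·log₁₀(0.47) = 0.1541
  −(0.01)·log₁₀(0.01) = 0.0200
  −(0.04)·log₁₀(0.04) = 0.0559
Sum: 0.0200 + 0.1447 + 0.1505 + 0.1541 + 0.0200 + 0.0559 = 0.545 dits.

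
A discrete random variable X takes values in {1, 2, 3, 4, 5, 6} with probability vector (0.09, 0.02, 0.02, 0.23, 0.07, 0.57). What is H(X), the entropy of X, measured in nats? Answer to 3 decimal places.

1.218 nats

H(X) = −Σ p·ln p.
  −(0.09)·ln(0.09) = 0.2167
  −(0.02)·ln(0.02) = 0.0782
  −(0.02)·ln(0.02) = 0.0782
  −(0.23)·ln(0.23) = 0.3380
  −(0.07)·ln(0.07) = 0.1861
  −(0.57)·ln(0.57) = 0.3204
Sum: 0.2167 + 0.0782 + 0.0782 + 0.3380 + 0.1861 + 0.3204 = 1.218 nats.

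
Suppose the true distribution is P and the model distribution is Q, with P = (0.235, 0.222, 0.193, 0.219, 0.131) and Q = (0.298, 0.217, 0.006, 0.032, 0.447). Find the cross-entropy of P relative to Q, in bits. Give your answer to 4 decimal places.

H(P,Q) = −Σ p·log₂ q.
  −0.235·log₂(0.298) = 0.41045
  −0.222·log₂(0.217) = 0.48934
  −0.193·log₂(0.006) = 1.42450
  −0.219·log₂(0.032) = 1.08751
  −0.131·log₂(0.447) = 0.15218
H(P,Q) = 3.5640 bits.

3.5640 bits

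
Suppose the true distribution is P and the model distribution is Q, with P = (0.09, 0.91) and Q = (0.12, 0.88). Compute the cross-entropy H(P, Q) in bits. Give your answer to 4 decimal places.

0.4431 bits

H(P,Q) = −Σ p·log₂ q.
  −0.09·log₂(0.12) = 0.27530
  −0.91·log₂(0.88) = 0.16783
H(P,Q) = 0.4431 bits.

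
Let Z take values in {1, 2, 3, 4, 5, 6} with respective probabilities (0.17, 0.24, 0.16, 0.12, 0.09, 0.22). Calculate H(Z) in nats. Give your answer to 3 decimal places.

H(Z) = −Σ p·ln p.
  −(0.17)·ln(0.17) = 0.3012
  −(0.24)·ln(0.24) = 0.3425
  −(0.16)·ln(0.16) = 0.2932
  −(0.12)·ln(0.12) = 0.2544
  −(0.09)·ln(0.09) = 0.2167
  −(0.22)·ln(0.22) = 0.3331
Sum: 0.3012 + 0.3425 + 0.2932 + 0.2544 + 0.2167 + 0.3331 = 1.741 nats.

1.741 nats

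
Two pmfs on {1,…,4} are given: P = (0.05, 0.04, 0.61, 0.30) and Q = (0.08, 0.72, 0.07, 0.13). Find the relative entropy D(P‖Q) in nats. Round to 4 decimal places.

1.4324 nats

D(P‖Q) = Σ p·ln(p/q).
  0.05·ln(0.05/0.08) = -0.02350
  0.04·ln(0.04/0.72) = -0.11561
  0.61·ln(0.61/0.07) = 1.32063
  0.30·ln(0.30/0.13) = 0.25087
D(P‖Q) = 1.4324 nats.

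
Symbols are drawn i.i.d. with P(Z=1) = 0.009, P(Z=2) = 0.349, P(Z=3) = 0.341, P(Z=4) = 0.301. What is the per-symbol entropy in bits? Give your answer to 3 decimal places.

H(Z) = −Σ p·log₂ p.
  −(0.009)·log₂(0.009) = 0.0612
  −(0.349)·log₂(0.349) = 0.5300
  −(0.341)·log₂(0.341) = 0.5293
  −(0.301)·log₂(0.301) = 0.5214
Sum: 0.0612 + 0.5300 + 0.5293 + 0.5214 = 1.642 bits.

1.642 bits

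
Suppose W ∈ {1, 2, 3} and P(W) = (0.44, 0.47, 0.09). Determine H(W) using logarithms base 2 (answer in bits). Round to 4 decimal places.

H(W) = −Σ p·log₂ p.
  −(0.44)·log₂(0.44) = 0.52115
  −(0.47)·log₂(0.47) = 0.51196
  −(0.09)·log₂(0.09) = 0.31265
Sum: 0.52115 + 0.51196 + 0.31265 = 1.3458 bits.

1.3458 bits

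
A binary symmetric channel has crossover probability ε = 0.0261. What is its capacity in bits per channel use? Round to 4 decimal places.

Binary symmetric channel: C = 1 − h₂(ε) where h₂ is the binary entropy function.
h₂(0.0261) = −0.0261·log₂0.0261 − 0.9739·log₂0.9739 = 0.1744.
C = 1 − 0.1744 = 0.8256 bits per channel use.

0.8256 bits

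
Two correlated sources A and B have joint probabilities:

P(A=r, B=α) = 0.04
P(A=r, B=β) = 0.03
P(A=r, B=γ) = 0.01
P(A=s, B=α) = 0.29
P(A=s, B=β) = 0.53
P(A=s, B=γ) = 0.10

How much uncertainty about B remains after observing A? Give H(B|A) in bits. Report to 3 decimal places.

Chain rule: H(B|A) = H(A,B) − H(A).
Marginals: p(A) = (0.0800, 0.9200), p(B) = (0.3300, 0.5600, 0.1100).
H(A,B) = 1.7395 bits; H(A) = 0.4022 bits.
H(B|A) = 1.7395 − 0.4022 = 1.337 bits.

1.337 bits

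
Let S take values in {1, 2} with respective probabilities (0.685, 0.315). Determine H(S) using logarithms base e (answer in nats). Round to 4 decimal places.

H(S) = −Σ p·ln p.
  −(0.685)·ln(0.685) = 0.25916
  −(0.315)·ln(0.315) = 0.36388
Sum: 0.25916 + 0.36388 = 0.6230 nats.

0.6230 nats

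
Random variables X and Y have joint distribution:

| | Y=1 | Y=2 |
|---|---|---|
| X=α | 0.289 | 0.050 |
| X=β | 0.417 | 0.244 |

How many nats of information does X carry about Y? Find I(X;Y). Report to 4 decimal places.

Marginals: p(X) = (0.3390, 0.6610), p(Y) = (0.7060, 0.2940).
I(X;Y) = H(X) + H(Y) − H(X,Y).
H(X) = 0.6404, H(Y) = 0.6057, H(X,Y) = 1.2175.
I(X;Y) = 0.6404 + 0.6057 − 1.2175 = 0.0286 nats.

0.0286 nats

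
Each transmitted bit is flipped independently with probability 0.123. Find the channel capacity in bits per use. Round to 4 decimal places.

Binary symmetric channel: C = 1 − h₂(ε) where h₂ is the binary entropy function.
h₂(0.123) = −0.123·log₂0.123 − 0.877·log₂0.877 = 0.5379.
C = 1 − 0.5379 = 0.4621 bits per channel use.

0.4621 bits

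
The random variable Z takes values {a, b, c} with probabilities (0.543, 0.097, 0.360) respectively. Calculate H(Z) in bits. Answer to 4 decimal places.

H(Z) = −Σ p·log₂ p.
  −(0.543)·log₂(0.543) = 0.47837
  −(0.097)·log₂(0.097) = 0.32649
  −(0.360)·log₂(0.360) = 0.53062
Sum: 0.47837 + 0.32649 + 0.53062 = 1.3355 bits.

1.3355 bits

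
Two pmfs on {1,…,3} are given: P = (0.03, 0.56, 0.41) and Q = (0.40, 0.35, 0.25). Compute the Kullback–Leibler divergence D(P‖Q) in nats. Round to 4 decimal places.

D(P‖Q) = Σ p·ln(p/q).
  0.03·ln(0.03/0.40) = -0.07771
  0.56·ln(0.56/0.35) = 0.26320
  0.41·ln(0.41/0.25) = 0.20283
D(P‖Q) = 0.3883 nats.

0.3883 nats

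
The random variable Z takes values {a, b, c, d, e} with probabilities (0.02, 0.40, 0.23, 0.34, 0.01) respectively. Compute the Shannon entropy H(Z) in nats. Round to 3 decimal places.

1.196 nats

H(Z) = −Σ p·ln p.
  −(0.02)·ln(0.02) = 0.0782
  −(0.40)·ln(0.40) = 0.3665
  −(0.23)·ln(0.23) = 0.3380
  −(0.34)·ln(0.34) = 0.3668
  −(0.01)·ln(0.01) = 0.0461
Sum: 0.0782 + 0.3665 + 0.3380 + 0.3668 + 0.0461 = 1.196 nats.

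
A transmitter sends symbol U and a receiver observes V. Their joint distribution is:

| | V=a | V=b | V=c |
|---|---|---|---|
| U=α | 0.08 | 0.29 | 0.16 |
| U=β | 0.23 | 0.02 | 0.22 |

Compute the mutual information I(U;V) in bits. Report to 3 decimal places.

0.262 bits

Marginals: p(U) = (0.5300, 0.4700), p(V) = (0.3100, 0.3100, 0.3800).
I(U;V) = Σ p(x,y)·log₂[p(x,y)/(p(x)p(y))].
  (α,a): 0.08·log₂(0.4869) = -0.0831
  (α,b): 0.29·log₂(1.7651) = 0.2377
  (α,c): 0.16·log₂(0.7944) = -0.0531
  (β,a): 0.23·log₂(1.5786) = 0.1515
  (β,b): 0.02·log₂(0.1373) = -0.0573
  (β,c): 0.22·log₂(1.2318) = 0.0662
Sum = 0.262 bits.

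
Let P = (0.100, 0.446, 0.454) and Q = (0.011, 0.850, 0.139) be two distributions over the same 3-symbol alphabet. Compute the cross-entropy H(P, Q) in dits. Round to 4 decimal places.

0.6164 dits

H(P,Q) = −Σ p·log₁₀ q.
  −0.100·log₁₀(0.011) = 0.19586
  −0.446·log₁₀(0.850) = 0.03148
  −0.454·log₁₀(0.139) = 0.38907
H(P,Q) = 0.6164 dits.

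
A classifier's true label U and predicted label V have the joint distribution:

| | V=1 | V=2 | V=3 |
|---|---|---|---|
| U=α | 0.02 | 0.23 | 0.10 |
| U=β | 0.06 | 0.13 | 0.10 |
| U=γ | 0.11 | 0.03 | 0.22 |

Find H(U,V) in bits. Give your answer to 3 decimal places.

H(U,V) = −Σ p(x,y)·log₂ p(x,y) over all 9 cells.
  cell (α,1): −0.02·log₂0.02 = 0.1129
  cell (α,2): −0.23·log₂0.23 = 0.4877
  cell (α,3): −0.10·log₂0.10 = 0.3322
  cell (β,1): −0.06·log₂0.06 = 0.2435
  cell (β,2): −0.13·log₂0.13 = 0.3826
  cell (β,3): −0.10·log₂0.10 = 0.3322
  cell (γ,1): −0.11·log₂0.11 = 0.3503
  cell (γ,2): −0.03·log₂0.03 = 0.1518
  cell (γ,3): −0.22·log₂0.22 = 0.4806
Sum = 2.874 bits.

2.874 bits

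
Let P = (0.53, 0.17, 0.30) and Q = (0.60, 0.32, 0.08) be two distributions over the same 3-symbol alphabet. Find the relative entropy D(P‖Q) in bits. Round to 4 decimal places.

0.3221 bits

D(P‖Q) = Σ p·log₂(p/q).
  0.53·log₂(0.53/0.60) = -0.09485
  0.17·log₂(0.17/0.32) = -0.15513
  0.30·log₂(0.30/0.08) = 0.57207
D(P‖Q) = 0.3221 bits.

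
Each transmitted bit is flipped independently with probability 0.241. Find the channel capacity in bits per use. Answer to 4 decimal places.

Binary symmetric channel: C = 1 − h₂(ε) where h₂ is the binary entropy function.
h₂(0.241) = −0.241·log₂0.241 − 0.759·log₂0.759 = 0.7967.
C = 1 − 0.7967 = 0.2033 bits per channel use.

0.2033 bits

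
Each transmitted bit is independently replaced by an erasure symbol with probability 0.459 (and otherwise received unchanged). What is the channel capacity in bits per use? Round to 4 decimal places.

0.5410 bits

Binary erasure channel: capacity C = 1 − ε.
C = 1 − 0.459 = 0.5410 bits per channel use.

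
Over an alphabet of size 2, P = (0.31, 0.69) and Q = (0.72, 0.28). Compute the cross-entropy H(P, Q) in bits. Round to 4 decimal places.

1.4141 bits

H(P,Q) = −Σ p·log₂ q.
  −0.31·log₂(0.72) = 0.14692
  −0.69·log₂(0.28) = 1.26719
H(P,Q) = 1.4141 bits.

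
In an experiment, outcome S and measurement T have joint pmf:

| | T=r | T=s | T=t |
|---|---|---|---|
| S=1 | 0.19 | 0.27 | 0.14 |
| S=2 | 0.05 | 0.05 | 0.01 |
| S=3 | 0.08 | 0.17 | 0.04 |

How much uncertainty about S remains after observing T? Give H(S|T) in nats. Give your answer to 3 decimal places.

Marginals: p(S) = (0.6000, 0.1100, 0.2900), p(T) = (0.3200, 0.4900, 0.1900).
H(S|T) = Σ p(T) · H(S|T=·).
  T=r: p=0.3200, H(S|T=r) = 0.9461
  T=s: p=0.4900, H(S|T=s) = 0.9286
  T=t: p=0.1900, H(S|T=t) = 0.7080
Weighted sum = 0.892 nats.

0.892 nats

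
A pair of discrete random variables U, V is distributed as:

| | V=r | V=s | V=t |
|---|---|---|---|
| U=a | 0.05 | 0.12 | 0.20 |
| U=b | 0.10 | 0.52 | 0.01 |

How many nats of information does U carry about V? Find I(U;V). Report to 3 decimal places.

Marginals: p(U) = (0.3700, 0.6300), p(V) = (0.1500, 0.6400, 0.2100).
I(U;V) = Σ p(x,y)·ln[p(x,y)/(p(x)p(y))].
  (a,r): 0.05·ln(0.9009) = -0.0052
  (a,s): 0.12·ln(0.5068) = -0.0816
  (a,t): 0.20·ln(2.5740) = 0.1891
  (b,r): 0.10·ln(1.0582) = 0.0057
  (b,s): 0.52·ln(1.2897) = 0.1323
  (b,t): 0.01·ln(0.0756) = -0.0258
Sum = 0.214 nats.

0.214 nats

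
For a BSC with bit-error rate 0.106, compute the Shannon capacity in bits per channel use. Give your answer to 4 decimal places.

Binary symmetric channel: C = 1 − h₂(ε) where h₂ is the binary entropy function.
h₂(0.106) = −0.106·log₂0.106 − 0.894·log₂0.894 = 0.4877.
C = 1 − 0.4877 = 0.5123 bits per channel use.

0.5123 bits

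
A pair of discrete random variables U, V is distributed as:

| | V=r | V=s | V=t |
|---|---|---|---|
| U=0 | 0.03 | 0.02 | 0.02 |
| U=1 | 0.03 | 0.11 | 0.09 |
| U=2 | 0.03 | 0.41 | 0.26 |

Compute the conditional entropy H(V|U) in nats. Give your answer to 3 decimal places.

0.874 nats

Marginals: p(U) = (0.0700, 0.2300, 0.7000), p(V) = (0.0900, 0.5400, 0.3700).
H(V|U) = Σ p(U) · H(V|U=·).
  U=0: p=0.0700, H(V|U=0) = 1.0790
  U=1: p=0.2300, H(V|U=1) = 0.9856
  U=2: p=0.7000, H(V|U=2) = 0.8162
Weighted sum = 0.874 nats.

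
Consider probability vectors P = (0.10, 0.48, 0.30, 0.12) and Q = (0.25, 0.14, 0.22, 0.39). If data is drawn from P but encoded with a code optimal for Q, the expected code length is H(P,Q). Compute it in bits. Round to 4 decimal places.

H(P,Q) = −Σ p·log₂ q.
  −0.10·log₂(0.25) = 0.20000
  −0.48·log₂(0.14) = 1.36152
  −0.30·log₂(0.22) = 0.65533
  −0.12·log₂(0.39) = 0.16301
H(P,Q) = 2.3799 bits.

2.3799 bits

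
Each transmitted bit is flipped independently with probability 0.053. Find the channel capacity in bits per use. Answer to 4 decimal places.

Binary symmetric channel: C = 1 − h₂(ε) where h₂ is the binary entropy function.
h₂(0.053) = −0.053·log₂0.053 − 0.947·log₂0.947 = 0.2990.
C = 1 − 0.2990 = 0.7010 bits per channel use.

0.7010 bits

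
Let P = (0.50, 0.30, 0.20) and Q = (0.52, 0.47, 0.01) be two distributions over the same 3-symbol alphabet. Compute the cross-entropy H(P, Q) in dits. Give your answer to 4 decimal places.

H(P,Q) = −Σ p·log₁₀ q.
  −0.50·log₁₀(0.52) = 0.14200
  −0.30·log₁₀(0.47) = 0.09837
  −0.20·log₁₀(0.01) = 0.40000
H(P,Q) = 0.6404 dits.

0.6404 dits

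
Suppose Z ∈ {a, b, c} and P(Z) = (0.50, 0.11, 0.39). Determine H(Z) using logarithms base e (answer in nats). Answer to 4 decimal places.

H(Z) = −Σ p·ln p.
  −(0.50)·ln(0.50) = 0.34657
  −(0.11)·ln(0.11) = 0.24280
  −(0.39)·ln(0.39) = 0.36723
Sum: 0.34657 + 0.24280 + 0.36723 = 0.9566 nats.

0.9566 nats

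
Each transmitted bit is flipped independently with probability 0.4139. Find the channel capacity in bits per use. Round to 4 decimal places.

Binary symmetric channel: C = 1 − h₂(ε) where h₂ is the binary entropy function.
h₂(0.4139) = −0.4139·log₂0.4139 − 0.5861·log₂0.5861 = 0.9785.
C = 1 − 0.9785 = 0.0215 bits per channel use.

0.0215 bits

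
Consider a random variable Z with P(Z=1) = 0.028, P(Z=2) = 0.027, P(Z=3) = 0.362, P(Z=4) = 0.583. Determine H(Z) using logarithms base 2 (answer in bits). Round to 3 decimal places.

1.270 bits

H(Z) = −Σ p·log₂ p.
  −(0.028)·log₂(0.028) = 0.1444
  −(0.027)·log₂(0.027) = 0.1407
  −(0.362)·log₂(0.362) = 0.5307
  −(0.583)·log₂(0.583) = 0.4538
Sum: 0.1444 + 0.1407 + 0.5307 + 0.4538 = 1.270 bits.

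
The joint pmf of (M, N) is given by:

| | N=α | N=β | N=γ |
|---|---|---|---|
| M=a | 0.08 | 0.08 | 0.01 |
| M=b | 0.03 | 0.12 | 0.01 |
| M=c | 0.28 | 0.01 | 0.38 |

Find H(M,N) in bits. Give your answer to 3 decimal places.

H(M,N) = −Σ p(x,y)·log₂ p(x,y) over all 9 cells.
  cell (a,α): −0.08·log₂0.08 = 0.2915
  cell (a,β): −0.08·log₂0.08 = 0.2915
  cell (a,γ): −0.01·log₂0.01 = 0.0664
  cell (b,α): −0.03·log₂0.03 = 0.1518
  cell (b,β): −0.12·log₂0.12 = 0.3671
  cell (b,γ): −0.01·log₂0.01 = 0.0664
  cell (c,α): −0.28·log₂0.28 = 0.5142
  cell (c,β): −0.01·log₂0.01 = 0.0664
  cell (c,γ): −0.38·log₂0.38 = 0.5305
Sum = 2.346 bits.

2.346 bits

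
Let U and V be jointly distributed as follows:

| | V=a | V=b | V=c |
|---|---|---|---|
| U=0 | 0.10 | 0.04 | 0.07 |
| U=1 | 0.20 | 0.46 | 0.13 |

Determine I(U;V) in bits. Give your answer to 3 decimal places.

Marginals: p(U) = (0.2100, 0.7900), p(V) = (0.3000, 0.5000, 0.2000).
I(U;V) = Σ p(x,y)·log₂[p(x,y)/(p(x)p(y))].
  (0,a): 0.10·log₂(1.5873) = 0.0667
  (0,b): 0.04·log₂(0.3810) = -0.0557
  (0,c): 0.07·log₂(1.6667) = 0.0516
  (1,a): 0.20·log₂(0.8439) = -0.0490
  (1,b): 0.46·log₂(1.1646) = 0.1011
  (1,c): 0.13·log₂(0.8228) = -0.0366
Sum = 0.078 bits.

0.078 bits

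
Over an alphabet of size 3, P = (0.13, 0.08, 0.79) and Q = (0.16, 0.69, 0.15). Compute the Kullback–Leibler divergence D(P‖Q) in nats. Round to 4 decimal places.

1.1131 nats

D(P‖Q) = Σ p·ln(p/q).
  0.13·ln(0.13/0.16) = -0.02699
  0.08·ln(0.08/0.69) = -0.17237
  0.79·ln(0.79/0.15) = 1.31250
D(P‖Q) = 1.1131 nats.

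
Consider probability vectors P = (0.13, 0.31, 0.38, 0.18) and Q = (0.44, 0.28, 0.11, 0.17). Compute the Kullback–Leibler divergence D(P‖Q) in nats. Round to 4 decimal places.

0.3544 nats

D(P‖Q) = Σ p·ln(p/q).
  0.13·ln(0.13/0.44) = -0.15850
  0.31·ln(0.31/0.28) = 0.03155
  0.38·ln(0.38/0.11) = 0.47108
  0.18·ln(0.18/0.17) = 0.01029
D(P‖Q) = 0.3544 nats.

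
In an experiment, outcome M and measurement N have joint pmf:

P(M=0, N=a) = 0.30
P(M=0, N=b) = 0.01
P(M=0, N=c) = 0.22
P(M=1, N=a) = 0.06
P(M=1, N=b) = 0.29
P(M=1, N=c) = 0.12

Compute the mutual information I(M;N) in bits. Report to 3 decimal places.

Marginals: p(M) = (0.5300, 0.4700), p(N) = (0.3600, 0.3000, 0.3400).
I(M;N) = Σ p(x,y)·log₂[p(x,y)/(p(x)p(y))].
  (0,a): 0.30·log₂(1.5723) = 0.1959
  (0,b): 0.01·log₂(0.0629) = -0.0399
  (0,c): 0.22·log₂(1.2209) = 0.0633
  (1,a): 0.06·log₂(0.3546) = -0.0897
  (1,b): 0.29·log₂(2.0567) = 0.3017
  (1,c): 0.12·log₂(0.7509) = -0.0496
Sum = 0.382 bits.

0.382 bits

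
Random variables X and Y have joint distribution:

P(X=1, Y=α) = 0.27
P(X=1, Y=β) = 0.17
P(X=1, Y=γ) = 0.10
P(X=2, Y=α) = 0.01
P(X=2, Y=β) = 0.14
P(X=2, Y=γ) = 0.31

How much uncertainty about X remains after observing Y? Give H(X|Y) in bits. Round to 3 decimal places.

0.699 bits

Marginals: p(X) = (0.5400, 0.4600), p(Y) = (0.2800, 0.3100, 0.4100).
H(X|Y) = Σ p(Y) · H(X|Y=·).
  Y=α: p=0.2800, H(X|Y=α) = 0.2223
  Y=β: p=0.3100, H(X|Y=β) = 0.9932
  Y=γ: p=0.4100, H(X|Y=γ) = 0.8015
Weighted sum = 0.699 bits.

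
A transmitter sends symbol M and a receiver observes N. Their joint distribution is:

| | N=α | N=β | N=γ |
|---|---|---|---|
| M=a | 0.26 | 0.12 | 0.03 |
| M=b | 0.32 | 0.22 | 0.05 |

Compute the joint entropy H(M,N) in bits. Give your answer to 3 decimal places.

H(M,N) = −Σ p(x,y)·log₂ p(x,y) over all 6 cells.
  cell (a,α): −0.26·log₂0.26 = 0.5053
  cell (a,β): −0.12·log₂0.12 = 0.3671
  cell (a,γ): −0.03·log₂0.03 = 0.1518
  cell (b,α): −0.32·log₂0.32 = 0.5260
  cell (b,β): −0.22·log₂0.22 = 0.4806
  cell (b,γ): −0.05·log₂0.05 = 0.2161
Sum = 2.247 bits.

2.247 bits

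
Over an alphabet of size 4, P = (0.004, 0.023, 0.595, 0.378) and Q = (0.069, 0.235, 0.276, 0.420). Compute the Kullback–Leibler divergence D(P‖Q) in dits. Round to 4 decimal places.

D(P‖Q) = Σ p·log₁₀(p/q).
  0.004·log₁₀(0.004/0.069) = -0.00495
  0.023·log₁₀(0.023/0.235) = -0.02321
  0.595·log₁₀(0.595/0.276) = 0.19850
  0.378·log₁₀(0.378/0.420) = -0.01730
D(P‖Q) = 0.1530 dits.

0.1530 dits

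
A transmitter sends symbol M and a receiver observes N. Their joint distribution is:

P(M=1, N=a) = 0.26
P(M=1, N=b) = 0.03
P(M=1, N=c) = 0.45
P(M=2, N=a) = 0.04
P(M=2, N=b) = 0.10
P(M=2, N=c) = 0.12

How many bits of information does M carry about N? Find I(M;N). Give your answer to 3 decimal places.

0.132 bits

Marginals: p(M) = (0.7400, 0.2600), p(N) = (0.3000, 0.1300, 0.5700).
I(M;N) = Σ p(x,y)·log₂[p(x,y)/(p(x)p(y))].
  (1,a): 0.26·log₂(1.1712) = 0.0593
  (1,b): 0.03·log₂(0.3119) = -0.0504
  (1,c): 0.45·log₂(1.0669) = 0.0420
  (2,a): 0.04·log₂(0.5128) = -0.0385
  (2,b): 0.10·log₂(2.9586) = 0.1565
  (2,c): 0.12·log₂(0.8097) = -0.0365
Sum = 0.132 bits.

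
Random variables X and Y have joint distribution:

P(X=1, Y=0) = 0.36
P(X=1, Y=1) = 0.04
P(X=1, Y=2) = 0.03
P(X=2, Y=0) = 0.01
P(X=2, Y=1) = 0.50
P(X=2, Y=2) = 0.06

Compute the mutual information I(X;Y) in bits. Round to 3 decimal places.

0.631 bits

Marginals: p(X) = (0.4300, 0.5700), p(Y) = (0.3700, 0.5400, 0.0900).
I(X;Y) = H(X) + H(Y) − H(X,Y).
H(X) = 0.9858, H(Y) = 1.3234, H(X,Y) = 1.6781.
I(X;Y) = 0.9858 + 1.3234 − 1.6781 = 0.631 bits.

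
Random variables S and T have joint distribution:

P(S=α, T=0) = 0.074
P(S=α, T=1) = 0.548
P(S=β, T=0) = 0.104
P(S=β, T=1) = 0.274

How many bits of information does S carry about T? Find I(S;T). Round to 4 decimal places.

0.0274 bits

Marginals: p(S) = (0.6220, 0.3780), p(T) = (0.1780, 0.8220).
I(S;T) = H(S) + H(T) − H(S,T).
H(S) = 0.9566, H(T) = 0.6757, H(S,T) = 1.6049.
I(S;T) = 0.9566 + 0.6757 − 1.6049 = 0.0274 bits.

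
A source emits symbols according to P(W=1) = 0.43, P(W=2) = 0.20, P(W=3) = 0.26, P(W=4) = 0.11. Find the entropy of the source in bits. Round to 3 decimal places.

1.844 bits

H(W) = −Σ p·log₂ p.
  −(0.43)·log₂(0.43) = 0.5236
  −(0.20)·log₂(0.20) = 0.4644
  −(0.26)·log₂(0.26) = 0.5053
  −(0.11)·log₂(0.11) = 0.3503
Sum: 0.5236 + 0.4644 + 0.5053 + 0.3503 = 1.844 bits.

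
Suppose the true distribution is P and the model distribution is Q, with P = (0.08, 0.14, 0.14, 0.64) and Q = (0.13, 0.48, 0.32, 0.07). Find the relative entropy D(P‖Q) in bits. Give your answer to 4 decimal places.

1.5714 bits

D(P‖Q) = Σ p·log₂(p/q).
  0.08·log₂(0.08/0.13) = -0.05604
  0.14·log₂(0.14/0.48) = -0.24887
  0.14·log₂(0.14/0.32) = -0.16697
  0.64·log₂(0.64/0.07) = 2.04329
D(P‖Q) = 1.5714 bits.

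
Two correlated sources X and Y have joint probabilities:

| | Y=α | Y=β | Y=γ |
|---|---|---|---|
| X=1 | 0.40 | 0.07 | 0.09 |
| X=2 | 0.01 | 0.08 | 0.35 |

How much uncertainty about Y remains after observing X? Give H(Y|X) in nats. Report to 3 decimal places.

0.699 nats

Marginals: p(X) = (0.5600, 0.4400), p(Y) = (0.4100, 0.1500, 0.4400).
H(Y|X) = Σ p(X) · H(Y|X=·).
  X=1: p=0.5600, H(Y|X=1) = 0.7941
  X=2: p=0.4400, H(Y|X=2) = 0.5780
Weighted sum = 0.699 nats.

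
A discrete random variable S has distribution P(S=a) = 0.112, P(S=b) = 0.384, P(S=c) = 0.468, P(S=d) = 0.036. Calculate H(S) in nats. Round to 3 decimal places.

H(S) = −Σ p·ln p.
  −(0.112)·ln(0.112) = 0.2452
  −(0.384)·ln(0.384) = 0.3675
  −(0.468)·ln(0.468) = 0.3553
  −(0.036)·ln(0.036) = 0.1197
Sum: 0.2452 + 0.3675 + 0.3553 + 0.1197 = 1.088 nats.

1.088 nats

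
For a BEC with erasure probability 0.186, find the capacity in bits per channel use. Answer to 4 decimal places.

0.8140 bits

Binary erasure channel: capacity C = 1 − ε.
C = 1 − 0.186 = 0.8140 bits per channel use.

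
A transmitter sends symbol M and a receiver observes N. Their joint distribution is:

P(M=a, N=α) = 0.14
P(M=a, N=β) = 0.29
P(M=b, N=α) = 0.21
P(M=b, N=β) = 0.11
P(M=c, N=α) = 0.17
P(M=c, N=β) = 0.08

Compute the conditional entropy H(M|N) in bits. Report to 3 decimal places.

1.465 bits

Marginals: p(M) = (0.4300, 0.3200, 0.2500), p(N) = (0.5200, 0.4800).
H(M|N) = Σ p(N) · H(M|N=·).
  N=α: p=0.5200, H(M|N=α) = 1.5653
  N=β: p=0.4800, H(M|N=β) = 1.3571
Weighted sum = 1.465 bits.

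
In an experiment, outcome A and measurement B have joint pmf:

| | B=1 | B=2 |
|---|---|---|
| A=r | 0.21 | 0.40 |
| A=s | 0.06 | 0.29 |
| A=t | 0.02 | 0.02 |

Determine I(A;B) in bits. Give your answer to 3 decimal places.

0.031 bits

Marginals: p(A) = (0.6100, 0.3500, 0.0400), p(B) = (0.2900, 0.7100).
I(A;B) = Σ p(x,y)·log₂[p(x,y)/(p(x)p(y))].
  (r,1): 0.21·log₂(1.1871) = 0.0520
  (r,2): 0.40·log₂(0.9236) = -0.0459
  (s,1): 0.06·log₂(0.5911) = -0.0455
  (s,2): 0.29·log₂(1.1670) = 0.0646
  (t,1): 0.02·log₂(1.7241) = 0.0157
  (t,2): 0.02·log₂(0.7042) = -0.0101
Sum = 0.031 bits.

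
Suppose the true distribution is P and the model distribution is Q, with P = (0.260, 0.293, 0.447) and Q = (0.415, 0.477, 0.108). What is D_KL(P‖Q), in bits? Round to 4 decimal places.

0.5346 bits

D(P‖Q) = Σ p·log₂(p/q).
  0.260·log₂(0.260/0.415) = -0.17540
  0.293·log₂(0.293/0.477) = -0.20600
  0.447·log₂(0.447/0.108) = 0.91601
D(P‖Q) = 0.5346 bits.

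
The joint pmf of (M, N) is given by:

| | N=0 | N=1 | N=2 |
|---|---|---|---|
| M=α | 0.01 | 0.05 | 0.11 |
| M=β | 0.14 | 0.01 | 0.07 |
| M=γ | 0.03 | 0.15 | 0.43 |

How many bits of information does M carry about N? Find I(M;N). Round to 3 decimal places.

0.252 bits

Marginals: p(M) = (0.1700, 0.2200, 0.6100), p(N) = (0.1800, 0.2100, 0.6100).
I(M;N) = H(M) + H(N) − H(M,N).
H(M) = 1.3502, H(N) = 1.3531, H(M,N) = 2.4508.
I(M;N) = 1.3502 + 1.3531 − 2.4508 = 0.252 bits.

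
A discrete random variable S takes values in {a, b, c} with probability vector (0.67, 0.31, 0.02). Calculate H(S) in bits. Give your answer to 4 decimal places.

H(S) = −Σ p·log₂ p.
  −(0.67)·log₂(0.67) = 0.38710
  −(0.31)·log₂(0.31) = 0.52379
  −(0.02)·log₂(0.02) = 0.11288
Sum: 0.38710 + 0.52379 + 0.11288 = 1.0238 bits.

1.0238 bits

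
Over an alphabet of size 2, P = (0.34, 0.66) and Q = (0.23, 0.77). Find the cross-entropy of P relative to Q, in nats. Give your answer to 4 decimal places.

H(P,Q) = −Σ p·ln q.
  −0.34·ln(0.23) = 0.49969
  −0.66·ln(0.77) = 0.17250
H(P,Q) = 0.6722 nats.

0.6722 nats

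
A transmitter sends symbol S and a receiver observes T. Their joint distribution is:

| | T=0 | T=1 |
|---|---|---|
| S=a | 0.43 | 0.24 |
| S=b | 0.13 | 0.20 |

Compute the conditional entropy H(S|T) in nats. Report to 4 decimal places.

0.6066 nats

Marginals: p(S) = (0.6700, 0.3300), p(T) = (0.5600, 0.4400).
H(S|T) = Σ p(T) · H(S|T=·).
  T=0: p=0.5600, H(S|T=0) = 0.5419
  T=1: p=0.4400, H(S|T=1) = 0.6890
Weighted sum = 0.6066 nats.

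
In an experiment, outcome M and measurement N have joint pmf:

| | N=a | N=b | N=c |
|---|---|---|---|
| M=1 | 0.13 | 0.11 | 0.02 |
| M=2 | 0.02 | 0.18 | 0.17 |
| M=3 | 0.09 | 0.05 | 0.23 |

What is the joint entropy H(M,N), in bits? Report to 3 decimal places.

2.855 bits

H(M,N) = −Σ p(x,y)·log₂ p(x,y) over all 9 cells.
  cell (1,a): −0.13·log₂0.13 = 0.3826
  cell (1,b): −0.11·log₂0.11 = 0.3503
  cell (1,c): −0.02·log₂0.02 = 0.1129
  cell (2,a): −0.02·log₂0.02 = 0.1129
  cell (2,b): −0.18·log₂0.18 = 0.4453
  cell (2,c): −0.17·log₂0.17 = 0.4346
  cell (3,a): −0.09·log₂0.09 = 0.3127
  cell (3,b): −0.05·log₂0.05 = 0.2161
  cell (3,c): −0.23·log₂0.23 = 0.4877
Sum = 2.855 bits.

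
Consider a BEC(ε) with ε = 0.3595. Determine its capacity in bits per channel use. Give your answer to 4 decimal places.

0.6405 bits

Binary erasure channel: capacity C = 1 − ε.
C = 1 − 0.3595 = 0.6405 bits per channel use.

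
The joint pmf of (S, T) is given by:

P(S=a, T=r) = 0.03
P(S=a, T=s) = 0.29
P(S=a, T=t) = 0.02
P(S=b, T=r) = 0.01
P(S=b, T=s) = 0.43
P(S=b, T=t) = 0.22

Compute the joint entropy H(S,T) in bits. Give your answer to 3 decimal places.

1.853 bits

H(S,T) = −Σ p(x,y)·log₂ p(x,y) over all 6 cells.
  cell (a,r): −0.03·log₂0.03 = 0.1518
  cell (a,s): −0.29·log₂0.29 = 0.5179
  cell (a,t): −0.02·log₂0.02 = 0.1129
  cell (b,r): −0.01·log₂0.01 = 0.0664
  cell (b,s): −0.43·log₂0.43 = 0.5236
  cell (b,t): −0.22·log₂0.22 = 0.4806
Sum = 1.853 bits.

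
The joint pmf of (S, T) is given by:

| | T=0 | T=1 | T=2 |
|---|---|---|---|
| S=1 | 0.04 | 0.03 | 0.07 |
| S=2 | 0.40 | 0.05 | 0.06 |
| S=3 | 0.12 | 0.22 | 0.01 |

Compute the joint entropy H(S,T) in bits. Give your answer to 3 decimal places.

H(S,T) = −Σ p(x,y)·log₂ p(x,y) over all 9 cells.
  cell (1,0): −0.04·log₂0.04 = 0.1858
  cell (1,1): −0.03·log₂0.03 = 0.1518
  cell (1,2): −0.07·log₂0.07 = 0.2686
  cell (2,0): −0.40·log₂0.40 = 0.5288
  cell (2,1): −0.05·log₂0.05 = 0.2161
  cell (2,2): −0.06·log₂0.06 = 0.2435
  cell (3,0): −0.12·log₂0.12 = 0.3671
  cell (3,1): −0.22·log₂0.22 = 0.4806
  cell (3,2): −0.01·log₂0.01 = 0.0664
Sum = 2.509 bits.

2.509 bits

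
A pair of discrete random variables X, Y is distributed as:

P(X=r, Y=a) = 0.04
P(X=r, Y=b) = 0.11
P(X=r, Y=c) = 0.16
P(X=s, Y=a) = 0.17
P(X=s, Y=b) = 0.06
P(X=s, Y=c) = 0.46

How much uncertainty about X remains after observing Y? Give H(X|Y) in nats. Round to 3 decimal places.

0.567 nats

Marginals: p(X) = (0.3100, 0.6900), p(Y) = (0.2100, 0.1700, 0.6200).
H(X|Y) = Σ p(Y) · H(X|Y=·).
  Y=a: p=0.2100, H(X|Y=a) = 0.4869
  Y=b: p=0.1700, H(X|Y=b) = 0.6492
  Y=c: p=0.6200, H(X|Y=c) = 0.5710
Weighted sum = 0.567 nats.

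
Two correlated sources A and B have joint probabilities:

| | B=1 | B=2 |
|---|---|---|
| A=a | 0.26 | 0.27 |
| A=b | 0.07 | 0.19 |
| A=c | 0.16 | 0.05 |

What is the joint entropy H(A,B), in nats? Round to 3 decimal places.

1.648 nats

H(A,B) = −Σ p(x,y)·ln p(x,y) over all 6 cells.
  cell (a,1): −0.26·ln0.26 = 0.3502
  cell (a,2): −0.27·ln0.27 = 0.3535
  cell (b,1): −0.07·ln0.07 = 0.1861
  cell (b,2): −0.19·ln0.19 = 0.3155
  cell (c,1): −0.16·ln0.16 = 0.2932
  cell (c,2): −0.05·ln0.05 = 0.1498
Sum = 1.648 nats.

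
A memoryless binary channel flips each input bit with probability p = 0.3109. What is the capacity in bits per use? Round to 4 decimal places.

Binary symmetric channel: C = 1 − h₂(ε) where h₂ is the binary entropy function.
h₂(0.3109) = −0.3109·log₂0.3109 − 0.6891·log₂0.6891 = 0.8942.
C = 1 − 0.8942 = 0.1058 bits per channel use.

0.1058 bits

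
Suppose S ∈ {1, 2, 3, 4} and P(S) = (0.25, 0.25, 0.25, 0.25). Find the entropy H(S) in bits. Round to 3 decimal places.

2.000 bits

H(S) = −Σ p·log₂ p.
  −(0.25)·log₂(0.25) = 0.5000
  −(0.25)·log₂(0.25) = 0.5000
  −(0.25)·log₂(0.25) = 0.5000
  −(0.25)·log₂(0.25) = 0.5000
Sum: 0.5000 + 0.5000 + 0.5000 + 0.5000 = 2.000 bits.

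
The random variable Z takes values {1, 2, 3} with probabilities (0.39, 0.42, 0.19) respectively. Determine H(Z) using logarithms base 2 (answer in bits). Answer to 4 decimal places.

H(Z) = −Σ p·log₂ p.
  −(0.39)·log₂(0.39) = 0.52980
  −(0.42)·log₂(0.42) = 0.52565
  −(0.19)·log₂(0.19) = 0.45523
Sum: 0.52980 + 0.52565 + 0.45523 = 1.5107 bits.

1.5107 bits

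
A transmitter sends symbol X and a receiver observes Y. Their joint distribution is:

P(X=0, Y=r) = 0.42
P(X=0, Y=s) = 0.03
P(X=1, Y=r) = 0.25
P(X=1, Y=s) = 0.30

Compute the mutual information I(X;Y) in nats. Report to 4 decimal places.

0.1450 nats

Marginals: p(X) = (0.4500, 0.5500), p(Y) = (0.6700, 0.3300).
I(X;Y) = Σ p(x,y)·ln[p(x,y)/(p(x)p(y))].
  (0,r): 0.42·ln(1.3930) = 0.13922
  (0,s): 0.03·ln(0.2020) = -0.04798
  (1,r): 0.25·ln(0.6784) = -0.09699
  (1,s): 0.30·ln(1.6529) = 0.15076
Sum = 0.1450 nats.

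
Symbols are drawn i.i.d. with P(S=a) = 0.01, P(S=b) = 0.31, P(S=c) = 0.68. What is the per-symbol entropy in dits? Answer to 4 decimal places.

0.2916 dits

H(S) = −Σ p·log₁₀ p.
  −(0.01)·log₁₀(0.01) = 0.02000
  −(0.31)·log₁₀(0.31) = 0.15768
  −(0.68)·log₁₀(0.68) = 0.11389
Sum: 0.02000 + 0.15768 + 0.11389 = 0.2916 dits.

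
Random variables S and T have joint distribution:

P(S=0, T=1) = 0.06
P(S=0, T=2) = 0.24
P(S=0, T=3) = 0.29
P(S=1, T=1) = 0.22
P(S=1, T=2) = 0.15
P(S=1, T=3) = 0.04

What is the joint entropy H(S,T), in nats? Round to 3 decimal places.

H(S,T) = −Σ p(x,y)·ln p(x,y) over all 6 cells.
  cell (0,1): −0.06·ln0.06 = 0.1688
  cell (0,2): −0.24·ln0.24 = 0.3425
  cell (0,3): −0.29·ln0.29 = 0.3590
  cell (1,1): −0.22·ln0.22 = 0.3331
  cell (1,2): −0.15·ln0.15 = 0.2846
  cell (1,3): −0.04·ln0.04 = 0.1288
Sum = 1.617 nats.

1.617 nats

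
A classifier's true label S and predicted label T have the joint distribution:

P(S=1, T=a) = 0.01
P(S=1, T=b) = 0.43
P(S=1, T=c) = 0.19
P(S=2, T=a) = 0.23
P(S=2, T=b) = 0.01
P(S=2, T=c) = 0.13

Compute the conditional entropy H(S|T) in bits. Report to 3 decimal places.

Marginals: p(S) = (0.6300, 0.3700), p(T) = (0.2400, 0.4400, 0.3200).
H(S|T) = Σ p(T) · H(S|T=·).
  T=a: p=0.2400, H(S|T=a) = 0.2499
  T=b: p=0.4400, H(S|T=b) = 0.1565
  T=c: p=0.3200, H(S|T=c) = 0.9745
Weighted sum = 0.441 bits.

0.441 bits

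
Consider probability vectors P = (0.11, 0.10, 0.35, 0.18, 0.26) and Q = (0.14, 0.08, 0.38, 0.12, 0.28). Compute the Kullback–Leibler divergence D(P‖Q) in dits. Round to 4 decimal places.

0.0090 dits

D(P‖Q) = Σ p·log₁₀(p/q).
  0.11·log₁₀(0.11/0.14) = -0.01152
  0.10·log₁₀(0.10/0.08) = 0.00969
  0.35·log₁₀(0.35/0.38) = -0.01250
  0.18·log₁₀(0.18/0.12) = 0.03170
  0.26·log₁₀(0.26/0.28) = -0.00837
D(P‖Q) = 0.0090 dits.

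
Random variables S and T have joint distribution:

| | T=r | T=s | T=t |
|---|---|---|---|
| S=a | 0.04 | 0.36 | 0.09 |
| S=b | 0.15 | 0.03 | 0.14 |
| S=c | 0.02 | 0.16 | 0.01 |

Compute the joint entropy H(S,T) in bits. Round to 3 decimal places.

2.591 bits

H(S,T) = −Σ p(x,y)·log₂ p(x,y) over all 9 cells.
  cell (a,r): −0.04·log₂0.04 = 0.1858
  cell (a,s): −0.36·log₂0.36 = 0.5306
  cell (a,t): −0.09·log₂0.09 = 0.3127
  cell (b,r): −0.15·log₂0.15 = 0.4105
  cell (b,s): −0.03·log₂0.03 = 0.1518
  cell (b,t): −0.14·log₂0.14 = 0.3971
  cell (c,r): −0.02·log₂0.02 = 0.1129
  cell (c,s): −0.16·log₂0.16 = 0.4230
  cell (c,t): −0.01·log₂0.01 = 0.0664
Sum = 2.591 bits.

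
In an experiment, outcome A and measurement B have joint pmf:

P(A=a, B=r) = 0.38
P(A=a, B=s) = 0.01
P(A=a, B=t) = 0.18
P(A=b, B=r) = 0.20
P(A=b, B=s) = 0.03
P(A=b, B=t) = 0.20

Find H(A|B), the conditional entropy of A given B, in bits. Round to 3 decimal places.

0.951 bits

Marginals: p(A) = (0.5700, 0.4300), p(B) = (0.5800, 0.0400, 0.3800).
H(A|B) = Σ p(B) · H(A|B=·).
  B=r: p=0.5800, H(A|B=r) = 0.9294
  B=s: p=0.0400, H(A|B=s) = 0.8113
  B=t: p=0.3800, H(A|B=t) = 0.9980
Weighted sum = 0.951 bits.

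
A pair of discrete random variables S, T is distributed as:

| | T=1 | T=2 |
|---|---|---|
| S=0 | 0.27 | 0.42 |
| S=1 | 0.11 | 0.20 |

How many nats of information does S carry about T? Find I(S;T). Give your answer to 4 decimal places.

0.0006 nats

Marginals: p(S) = (0.6900, 0.3100), p(T) = (0.3800, 0.6200).
I(S;T) = Σ p(x,y)·ln[p(x,y)/(p(x)p(y))].
  (0,1): 0.27·ln(1.0297) = 0.00791
  (0,2): 0.42·ln(0.9818) = -0.00773
  (1,1): 0.11·ln(0.9338) = -0.00754
  (1,2): 0.20·ln(1.0406) = 0.00796
Sum = 0.0006 nats.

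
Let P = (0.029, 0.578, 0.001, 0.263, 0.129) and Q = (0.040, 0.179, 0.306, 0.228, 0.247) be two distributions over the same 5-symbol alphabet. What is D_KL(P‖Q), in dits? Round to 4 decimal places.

D(P‖Q) = Σ p·log₁₀(p/q).
  0.029·log₁₀(0.029/0.040) = -0.00405
  0.578·log₁₀(0.578/0.179) = 0.29425
  0.001·log₁₀(0.001/0.306) = -0.00249
  0.263·log₁₀(0.263/0.228) = 0.01631
  0.129·log₁₀(0.129/0.247) = -0.03639
D(P‖Q) = 0.2676 dits.

0.2676 dits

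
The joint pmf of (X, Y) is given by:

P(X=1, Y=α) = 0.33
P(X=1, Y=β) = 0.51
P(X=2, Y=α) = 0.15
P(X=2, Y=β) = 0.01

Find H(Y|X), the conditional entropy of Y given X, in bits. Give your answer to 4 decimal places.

0.8659 bits

Marginals: p(X) = (0.8400, 0.1600), p(Y) = (0.4800, 0.5200).
H(Y|X) = Σ p(X) · H(Y|X=·).
  X=1: p=0.8400, H(Y|X=1) = 0.9666
  X=2: p=0.1600, H(Y|X=2) = 0.3373
Weighted sum = 0.8659 bits.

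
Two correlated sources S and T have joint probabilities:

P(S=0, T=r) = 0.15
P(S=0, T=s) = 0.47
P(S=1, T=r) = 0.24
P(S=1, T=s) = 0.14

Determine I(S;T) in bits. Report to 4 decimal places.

Marginals: p(S) = (0.6200, 0.3800), p(T) = (0.3900, 0.6100).
I(S;T) = Σ p(x,y)·log₂[p(x,y)/(p(x)p(y))].
  (0,r): 0.15·log₂(0.6203) = -0.10333
  (0,s): 0.47·log₂(1.2427) = 0.14735
  (1,r): 0.24·log₂(1.6194) = 0.16692
  (1,s): 0.14·log₂(0.6040) = -0.10184
Sum = 0.1091 bits.

0.1091 bits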